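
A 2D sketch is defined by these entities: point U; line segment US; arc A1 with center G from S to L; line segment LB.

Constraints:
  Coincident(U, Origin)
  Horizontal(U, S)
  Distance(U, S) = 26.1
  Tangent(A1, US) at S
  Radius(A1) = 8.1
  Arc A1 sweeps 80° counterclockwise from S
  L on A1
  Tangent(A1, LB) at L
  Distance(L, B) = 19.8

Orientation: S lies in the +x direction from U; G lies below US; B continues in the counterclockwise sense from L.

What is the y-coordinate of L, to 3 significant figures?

-6.69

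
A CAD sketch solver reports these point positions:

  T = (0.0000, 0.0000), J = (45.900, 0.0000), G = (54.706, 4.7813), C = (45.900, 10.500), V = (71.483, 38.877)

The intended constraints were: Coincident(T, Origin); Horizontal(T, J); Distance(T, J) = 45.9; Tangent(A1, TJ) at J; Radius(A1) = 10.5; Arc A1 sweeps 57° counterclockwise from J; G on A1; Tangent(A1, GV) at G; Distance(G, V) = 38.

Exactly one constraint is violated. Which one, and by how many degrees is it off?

Tangent(A1, GV) at G — off by 6.80°.

T = (0.00, 0.00) ✓; T.y = 0.00, J.y = 0.00 ✓; |TJ| = 45.90 ✓; ∠(CJ, JT) = 90.00° ✓; |CJ| = 10.50 ✓; bearing(C→G) − bearing(C→J) = 57.00° ✓; |CG| = 10.50 ✓; ∠(CG, GV) = 83.20° ✗; |GV| = 38.00 ✓.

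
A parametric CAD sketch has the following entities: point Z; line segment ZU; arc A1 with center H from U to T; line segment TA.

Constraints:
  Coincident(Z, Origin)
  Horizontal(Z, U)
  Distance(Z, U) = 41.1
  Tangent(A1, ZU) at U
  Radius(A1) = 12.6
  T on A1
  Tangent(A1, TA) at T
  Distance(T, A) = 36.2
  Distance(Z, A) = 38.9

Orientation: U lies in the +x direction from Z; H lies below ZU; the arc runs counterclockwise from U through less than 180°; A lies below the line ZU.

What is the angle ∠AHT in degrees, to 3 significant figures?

70.8°

Z is at the origin; ZU is horizontal with |ZU| = 41.1 and U on the +x side, so U = (41.1, 0.00). The tangent condition forces HU to be normal to ZU, so H = U + (0, -12.6) = (41.1, -12.6). Since HT ⟂ TA (tangency), |HA| = √(12.6² + 36.2²) = 38.3 regardless of where T sits on A1. So A lies on both circle(Z, 38.9) and circle(H, 38.3); the below-ZU intersection is A = (11.6, -37.1). T is the foot of the tangent from A: T = (30.3, -6.10).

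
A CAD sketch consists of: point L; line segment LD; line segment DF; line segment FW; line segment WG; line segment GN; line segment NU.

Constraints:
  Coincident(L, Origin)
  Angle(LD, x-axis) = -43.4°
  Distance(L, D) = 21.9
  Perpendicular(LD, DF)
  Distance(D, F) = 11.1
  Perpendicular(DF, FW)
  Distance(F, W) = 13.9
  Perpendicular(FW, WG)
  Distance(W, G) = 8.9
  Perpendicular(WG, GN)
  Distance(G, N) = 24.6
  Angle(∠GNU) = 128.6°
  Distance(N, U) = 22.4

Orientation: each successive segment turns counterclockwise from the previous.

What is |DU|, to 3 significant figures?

31.6

L is at the origin; LD runs at -43.4° with length 21.9, so D = (15.9, -15.0). LD ⟂ DF, so DF runs at 46.6°; with |DF| = 11.1, F = (23.5, -6.98). DF is perpendicular to FW, so FW runs at 137°; with |FW| = 13.9, W = (13.4, 2.57). FW is perpendicular to WG, so WG runs at -133°; with |WG| = 8.9, G = (7.32, -3.90). WG is perpendicular to GN, so GN runs at -43.4°; with |GN| = 24.6, N = (25.2, -20.8). ∠GNU = 128.6° gives NU at 8.00° from the x-axis; with |NU| = 22.4, U = (47.4, -17.7). Then |DU| = |U − D| = 31.6.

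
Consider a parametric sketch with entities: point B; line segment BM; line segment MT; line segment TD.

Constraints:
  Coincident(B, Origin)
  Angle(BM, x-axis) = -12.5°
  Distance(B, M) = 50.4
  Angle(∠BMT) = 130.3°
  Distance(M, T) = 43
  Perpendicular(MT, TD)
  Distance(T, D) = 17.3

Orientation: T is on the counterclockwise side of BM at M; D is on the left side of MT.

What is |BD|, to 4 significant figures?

78.50

B is at the origin; BM runs at -12.5° with length 50.4, so M = 50.4·(cos -12.5°, sin -12.5°) = (49.21, -10.91). ∠BMT = 130.3°, so MT runs at -12.5° + (180° − 130.3°) = 37.20° from the x-axis; with |MT| = 43.0, T = M + 43.0·(cos 37.20°, sin 37.20°) = (83.46, 15.09). MT is perpendicular to TD; with |TD| = 17.3 on the left of MT, D = T + 17.3·(-0.6046, 0.7965) = (73.00, 28.87). Then |BD| = |D − B| = 78.50.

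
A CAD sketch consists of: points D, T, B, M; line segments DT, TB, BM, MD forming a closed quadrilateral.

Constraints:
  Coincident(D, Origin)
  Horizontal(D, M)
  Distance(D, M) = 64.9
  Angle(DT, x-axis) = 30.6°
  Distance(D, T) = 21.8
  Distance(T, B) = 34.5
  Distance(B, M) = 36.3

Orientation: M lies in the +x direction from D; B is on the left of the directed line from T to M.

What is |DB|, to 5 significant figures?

56.240

D is at the origin; D and M share the same y with |DM| = 64.9 and M in +x, so M = (64.9, 0). DT runs at 30.6° with |DT| = 21.8, so T = (18.764, 11.097). B is determined by |TB| = 34.5 and |BM| = 36.3 together: it lies at the intersection of circle(T, 34.5) and circle(M, 36.3). With |TM| = 47.452, the foot of the radical line on TM is 22.383 from T and the perpendicular offset is √(34.5² − 22.383²) = 26.254. Taking the left-of-TM solution: B = (46.666, 31.388).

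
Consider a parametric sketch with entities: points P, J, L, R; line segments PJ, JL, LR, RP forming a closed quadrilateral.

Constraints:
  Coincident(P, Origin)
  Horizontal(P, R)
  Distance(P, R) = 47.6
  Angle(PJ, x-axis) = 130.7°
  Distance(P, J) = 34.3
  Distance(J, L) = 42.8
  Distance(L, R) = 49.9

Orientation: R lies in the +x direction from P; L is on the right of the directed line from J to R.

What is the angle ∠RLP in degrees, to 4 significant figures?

71.75°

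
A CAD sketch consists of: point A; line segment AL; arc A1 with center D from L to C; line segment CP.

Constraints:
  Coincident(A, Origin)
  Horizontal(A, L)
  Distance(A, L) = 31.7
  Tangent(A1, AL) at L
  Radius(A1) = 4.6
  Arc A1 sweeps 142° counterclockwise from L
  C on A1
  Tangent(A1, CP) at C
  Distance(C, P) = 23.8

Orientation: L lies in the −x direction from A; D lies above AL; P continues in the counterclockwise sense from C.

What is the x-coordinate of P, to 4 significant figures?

-47.62

A is at the origin; A and L share the same y with |AL| = 31.7 and L on the −x side, so L = (-31.70, 0.000). Tangency of A1 to AL means the radius DL is perpendicular to AL, so D = L + (0, 4.6) = (-31.70, 4.600). On A1, L sits at bearing -90° from D; a 142° counterclockwise sweep puts C at bearing 52°, so C = D + 4.6·(cos 52°, sin 52°) = (-28.87, 8.225). A1 meets CP tangentially, so DC is at right angles to CP, so CP runs along (−sin 52°, cos 52°); with |CP| = 23.8, P = (-47.62, 22.88). So P.x = -47.62.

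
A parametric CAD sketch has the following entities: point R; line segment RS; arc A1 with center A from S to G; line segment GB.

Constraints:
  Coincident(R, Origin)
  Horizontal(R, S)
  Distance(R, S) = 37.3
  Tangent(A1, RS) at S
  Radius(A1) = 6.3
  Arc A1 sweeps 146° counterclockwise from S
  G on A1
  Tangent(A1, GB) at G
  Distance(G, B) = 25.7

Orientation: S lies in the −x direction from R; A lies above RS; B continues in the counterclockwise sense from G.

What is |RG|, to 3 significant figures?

35.7

R is at the origin; R and S share the same y with |RS| = 37.3 and S on the −x side, so S = (-37.3, 0.00). A1 meets RS tangentially, so AS is at right angles to RS, so A = S + (0, 6.3) = (-37.3, 6.30). On A1, S sits at bearing -90° from A; a 146° counterclockwise sweep puts G at bearing 56°, so G = A + 6.3·(cos 56°, sin 56°) = (-33.8, 11.5). Then |RG| = |G − R| = 35.7.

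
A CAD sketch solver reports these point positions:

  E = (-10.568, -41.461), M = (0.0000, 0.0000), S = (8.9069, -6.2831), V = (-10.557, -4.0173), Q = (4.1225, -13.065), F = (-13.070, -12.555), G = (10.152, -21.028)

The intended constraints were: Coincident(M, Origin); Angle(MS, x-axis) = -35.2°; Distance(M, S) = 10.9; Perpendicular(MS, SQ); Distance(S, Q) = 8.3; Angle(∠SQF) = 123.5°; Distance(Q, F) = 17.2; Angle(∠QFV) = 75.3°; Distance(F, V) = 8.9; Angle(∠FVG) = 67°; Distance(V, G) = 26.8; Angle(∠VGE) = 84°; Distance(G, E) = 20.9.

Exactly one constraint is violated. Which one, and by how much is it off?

Distance(G, E) = 20.9 — off by 8.20.

M = (0.00, 0.00) ✓; MS at -35.20° ✓; |MS| = 10.90 ✓; ∠(MS, SQ) = 90.00° ✓; |SQ| = 8.300 ✓; ∠SQF = 123.5° ✓; |QF| = 17.20 ✓; ∠QFV = 75.30° ✓; |FV| = 8.900 ✓; ∠FVG = 67.00° ✓; |VG| = 26.80 ✓; ∠VGE = 84.00° ✓; |GE| = 29.10 ✗.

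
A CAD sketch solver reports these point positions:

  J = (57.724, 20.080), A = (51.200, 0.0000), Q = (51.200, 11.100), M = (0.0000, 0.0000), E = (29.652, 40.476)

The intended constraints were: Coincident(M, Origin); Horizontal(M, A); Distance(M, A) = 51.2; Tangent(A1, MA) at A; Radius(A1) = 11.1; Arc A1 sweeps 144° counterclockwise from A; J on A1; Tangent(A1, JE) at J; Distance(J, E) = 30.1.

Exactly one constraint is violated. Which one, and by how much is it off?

Distance(J, E) = 30.1 — off by 4.60.

M = (0.00, 0.00) ✓; M.y = 0.00, A.y = 0.00 ✓; |MA| = 51.20 ✓; ∠(QA, AM) = 90.00° ✓; |QA| = 11.10 ✓; bearing(Q→J) − bearing(Q→A) = 144.0° ✓; |QJ| = 11.10 ✓; ∠(QJ, JE) = 90.00° ✓; |JE| = 34.70 ✗.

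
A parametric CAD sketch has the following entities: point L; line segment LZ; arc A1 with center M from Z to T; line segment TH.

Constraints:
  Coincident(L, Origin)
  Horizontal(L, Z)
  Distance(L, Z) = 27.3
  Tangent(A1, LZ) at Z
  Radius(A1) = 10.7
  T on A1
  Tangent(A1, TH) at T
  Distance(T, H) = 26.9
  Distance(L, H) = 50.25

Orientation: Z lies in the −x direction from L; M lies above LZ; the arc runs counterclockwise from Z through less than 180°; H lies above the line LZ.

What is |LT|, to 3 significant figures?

24.0

Checks: L.y = 0.00, Z.y = 0.00 ✓; ∠(MZ, ZL) = 90.00° ✓; |MT| = 10.70 ✓; ∠(MT, TH) = 90.00° ✓; |TH| = 26.90 ✓; |LH| = 50.25 ✓.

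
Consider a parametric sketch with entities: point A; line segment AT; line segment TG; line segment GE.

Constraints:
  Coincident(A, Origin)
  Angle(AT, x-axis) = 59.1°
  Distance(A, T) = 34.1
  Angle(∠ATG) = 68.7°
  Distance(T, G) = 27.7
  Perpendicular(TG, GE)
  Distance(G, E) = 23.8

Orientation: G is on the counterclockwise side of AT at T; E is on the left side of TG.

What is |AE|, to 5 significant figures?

17.263

A is at the origin; AT runs at 59.1° with length 34.1, so T = 34.1·(cos 59.1°, sin 59.1°) = (17.512, 29.260). ∠ATG = 68.7°, so TG runs at 59.1° + (180° − 68.7°) = 170.40° from the x-axis; with |TG| = 27.7, G = T + 27.7·(cos 170.40°, sin 170.40°) = (-9.8003, 33.880). TG ⟂ GE; with |GE| = 23.8 on the left of TG, E = G + 23.8·(-0.16677, -0.98600) = (-13.769, 10.413). Then |AE| = |E − A| = 17.263.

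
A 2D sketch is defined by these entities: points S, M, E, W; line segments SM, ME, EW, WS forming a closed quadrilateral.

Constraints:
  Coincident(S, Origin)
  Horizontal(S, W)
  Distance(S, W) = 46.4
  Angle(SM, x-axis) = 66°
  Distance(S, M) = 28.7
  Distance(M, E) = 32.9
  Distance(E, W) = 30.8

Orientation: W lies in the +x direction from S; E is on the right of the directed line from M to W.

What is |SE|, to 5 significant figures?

17.463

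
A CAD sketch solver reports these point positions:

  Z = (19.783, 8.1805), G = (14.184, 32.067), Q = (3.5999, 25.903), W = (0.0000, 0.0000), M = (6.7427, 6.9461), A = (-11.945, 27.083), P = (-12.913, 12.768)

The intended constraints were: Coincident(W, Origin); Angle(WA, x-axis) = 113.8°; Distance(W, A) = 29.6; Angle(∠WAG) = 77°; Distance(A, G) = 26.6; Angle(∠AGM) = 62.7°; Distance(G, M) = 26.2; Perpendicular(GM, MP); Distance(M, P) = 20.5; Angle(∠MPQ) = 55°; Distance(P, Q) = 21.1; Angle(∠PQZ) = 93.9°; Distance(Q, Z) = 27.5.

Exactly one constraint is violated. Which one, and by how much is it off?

Distance(Q, Z) = 27.5 — off by 3.50.

W = (0.00, 0.00) ✓; WA at 113.8° ✓; |WA| = 29.60 ✓; ∠WAG = 77.00° ✓; |AG| = 26.60 ✓; ∠AGM = 62.70° ✓; |GM| = 26.20 ✓; ∠(GM, MP) = 90.00° ✓; |MP| = 20.50 ✓; ∠MPQ = 55.00° ✓; |PQ| = 21.10 ✓; ∠PQZ = 93.90° ✓; |QZ| = 24.00 ✗.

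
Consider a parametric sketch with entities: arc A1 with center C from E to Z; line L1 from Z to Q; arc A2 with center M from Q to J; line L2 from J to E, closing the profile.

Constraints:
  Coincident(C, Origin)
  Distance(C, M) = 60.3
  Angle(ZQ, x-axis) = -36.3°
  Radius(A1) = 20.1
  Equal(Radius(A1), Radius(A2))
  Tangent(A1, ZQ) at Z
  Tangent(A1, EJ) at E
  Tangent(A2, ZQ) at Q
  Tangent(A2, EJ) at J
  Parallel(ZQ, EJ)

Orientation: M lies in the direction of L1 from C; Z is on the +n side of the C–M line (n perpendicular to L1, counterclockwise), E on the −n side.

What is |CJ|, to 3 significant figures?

63.6

The slot axis is L1's direction at -36.3°, so u = (cos -36.3°, sin -36.3°) = (0.806, -0.592) and n = (−sin -36.3°, cos -36.3°) = (0.592, 0.806). C is at the origin and M lies 60.3 along u from C, so M = 60.3·u = (48.6, -35.7). Tangency of A1 to both parallel lines with radius 20.1 puts Z and E at C ± 20.1·n: Z = (11.9, 16.2), E = (-11.9, -16.2). Equal radii place Q and J the same way about M: Q = M + 20.1·n = (60.5, -19.5), J = M − 20.1·n = (36.7, -51.9). Then |CJ| = |J − C| = 63.6.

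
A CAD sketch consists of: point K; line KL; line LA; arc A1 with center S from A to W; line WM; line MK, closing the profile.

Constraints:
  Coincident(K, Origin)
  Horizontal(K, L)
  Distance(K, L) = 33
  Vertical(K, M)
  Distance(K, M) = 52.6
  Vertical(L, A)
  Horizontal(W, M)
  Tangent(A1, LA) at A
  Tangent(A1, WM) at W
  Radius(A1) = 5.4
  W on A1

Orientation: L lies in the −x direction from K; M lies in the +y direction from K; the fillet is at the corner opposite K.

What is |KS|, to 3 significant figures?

54.7

K is at the origin; KL is horizontal with |KL| = 33.0 and L on the −x side, so L = (-33.0, 0.00). K and M share the same x with |KM| = 52.6 and M on the +y side, so M = (0.00, 52.6). The virtual corner opposite K is at (-33.0, 52.6). The tangent condition forces SA to be normal to LA and the tangent condition forces SW to be normal to WM, with radius 5.4, so the center S sits 5.4 in from both sides at S = (-27.6, 47.2). Then |KS| = |S − K| = 54.7.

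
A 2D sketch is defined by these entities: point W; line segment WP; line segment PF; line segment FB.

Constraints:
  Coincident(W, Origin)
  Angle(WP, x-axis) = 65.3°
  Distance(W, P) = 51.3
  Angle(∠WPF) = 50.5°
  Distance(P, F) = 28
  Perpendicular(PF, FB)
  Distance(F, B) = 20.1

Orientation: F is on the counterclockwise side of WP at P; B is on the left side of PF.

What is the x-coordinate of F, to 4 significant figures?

-5.634

W is at the origin; WP runs at 65.3° with length 51.3, so P = 51.3·(cos 65.3°, sin 65.3°) = (21.44, 46.61). ∠WPF = 50.5°, so PF runs at 65.3° + (180° − 50.5°) = 194.8° from the x-axis; with |PF| = 28.0, F = P + 28.0·(cos 194.8°, sin 194.8°) = (-5.634, 39.45). So F.x = -5.634.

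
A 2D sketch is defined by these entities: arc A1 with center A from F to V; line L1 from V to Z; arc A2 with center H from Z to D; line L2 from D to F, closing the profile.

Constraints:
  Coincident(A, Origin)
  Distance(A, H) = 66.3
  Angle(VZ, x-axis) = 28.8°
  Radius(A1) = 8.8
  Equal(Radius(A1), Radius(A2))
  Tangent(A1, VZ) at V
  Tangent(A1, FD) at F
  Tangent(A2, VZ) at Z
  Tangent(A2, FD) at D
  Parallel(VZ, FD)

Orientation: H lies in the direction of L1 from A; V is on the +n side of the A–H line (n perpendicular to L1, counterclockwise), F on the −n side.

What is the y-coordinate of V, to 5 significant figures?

7.7115

The slot axis is L1's direction at 28.8°, so u = (cos 28.8°, sin 28.8°) = (0.87631, 0.48175) and n = (−sin 28.8°, cos 28.8°) = (-0.48175, 0.87631). A is at the origin and H lies 66.3 along u from A, so H = 66.3·u = (58.099, 31.940). Tangency of A1 to both parallel lines with radius 8.8 puts V and F at A ± 8.8·n: V = (-4.2394, 7.7115), F = (4.2394, -7.7115). So V.y = 7.7115.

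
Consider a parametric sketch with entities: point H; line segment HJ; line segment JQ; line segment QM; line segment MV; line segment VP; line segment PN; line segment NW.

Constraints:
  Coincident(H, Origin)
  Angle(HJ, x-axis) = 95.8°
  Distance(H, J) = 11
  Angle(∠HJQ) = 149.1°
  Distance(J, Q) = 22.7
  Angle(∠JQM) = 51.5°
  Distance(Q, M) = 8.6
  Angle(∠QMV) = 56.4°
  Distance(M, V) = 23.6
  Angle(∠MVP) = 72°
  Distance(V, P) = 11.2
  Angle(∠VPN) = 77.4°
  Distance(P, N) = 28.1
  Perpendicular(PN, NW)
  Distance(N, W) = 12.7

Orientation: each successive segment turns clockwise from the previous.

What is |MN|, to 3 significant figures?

5.45

H is at the origin; HJ runs at 95.8° with length 11.0, so J = (-1.11, 10.9). ∠HJQ = 149.1° gives JQ at 64.9° from the x-axis; with |JQ| = 22.7, Q = (8.52, 31.5). ∠JQM = 51.5° gives QM at -63.6° from the x-axis; with |QM| = 8.6, M = (12.3, 23.8). ∠QMV = 56.4° gives MV at 173° from the x-axis; with |MV| = 23.6, V = (-11.1, 26.8). ∠MVP = 72.0° gives VP at 64.8° from the x-axis; with |VP| = 11.2, P = (-6.30, 36.9). ∠VPN = 77.4° gives PN at -37.8° from the x-axis; with |PN| = 28.1, N = (15.9, 19.7). Then |MN| = |N − M| = 5.45.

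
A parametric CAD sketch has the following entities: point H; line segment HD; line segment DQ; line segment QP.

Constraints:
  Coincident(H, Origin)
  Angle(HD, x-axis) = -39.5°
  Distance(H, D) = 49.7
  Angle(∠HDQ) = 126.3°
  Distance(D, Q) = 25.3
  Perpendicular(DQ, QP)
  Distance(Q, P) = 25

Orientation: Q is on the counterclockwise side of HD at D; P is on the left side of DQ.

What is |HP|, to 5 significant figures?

56.756

∠HDQ = 126.3°, so DQ runs at -39.5° + (180° − 126.3°) = 14.200° from the x-axis; with |DQ| = 25.3, Q = D + 25.3·(cos 14.200°, sin 14.200°) = (62.877, -25.407). DQ is perpendicular to QP; with |QP| = 25.0 on the left of DQ, P = Q + 25.0·(-0.24531, 0.96945) = (56.744, -1.1707). Then |HP| = |P − H| = 56.756.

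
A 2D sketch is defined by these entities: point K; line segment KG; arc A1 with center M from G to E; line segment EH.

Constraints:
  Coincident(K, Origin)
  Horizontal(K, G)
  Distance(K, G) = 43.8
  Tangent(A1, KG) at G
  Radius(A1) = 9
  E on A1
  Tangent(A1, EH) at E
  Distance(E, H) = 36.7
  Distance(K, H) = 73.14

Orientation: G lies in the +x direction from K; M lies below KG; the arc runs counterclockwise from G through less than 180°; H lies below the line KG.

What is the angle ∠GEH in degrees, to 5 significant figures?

116.58°

Checks: K.y = 0.00, G.y = 0.00 ✓; |ME| = 9.000 ✓; ∠(ME, EH) = 90.00° ✓; |EH| = 36.70 ✓; |KH| = 73.14 ✓.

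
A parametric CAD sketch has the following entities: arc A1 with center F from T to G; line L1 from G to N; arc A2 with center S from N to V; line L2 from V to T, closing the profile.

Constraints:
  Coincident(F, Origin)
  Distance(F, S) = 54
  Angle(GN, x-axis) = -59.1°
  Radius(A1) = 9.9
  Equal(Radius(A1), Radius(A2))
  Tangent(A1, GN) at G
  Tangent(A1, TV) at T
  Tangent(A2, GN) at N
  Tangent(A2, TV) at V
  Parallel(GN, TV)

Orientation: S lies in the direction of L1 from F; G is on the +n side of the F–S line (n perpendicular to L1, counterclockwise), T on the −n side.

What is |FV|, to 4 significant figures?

54.90

The slot axis is L1's direction at -59.1°, so u = (cos -59.1°, sin -59.1°) = (0.5135, -0.8581) and n = (−sin -59.1°, cos -59.1°) = (0.8581, 0.5135). F is at the origin and S lies 54.0 along u from F, so S = 54.0·u = (27.73, -46.34). Tangency of A1 to both parallel lines with radius 9.9 puts G and T at F ± 9.9·n: G = (8.495, 5.084), T = (-8.495, -5.084). Equal radii place N and V the same way about S: N = S + 9.9·n = (36.23, -41.25), V = S − 9.9·n = (19.24, -51.42). Then |FV| = |V − F| = 54.90.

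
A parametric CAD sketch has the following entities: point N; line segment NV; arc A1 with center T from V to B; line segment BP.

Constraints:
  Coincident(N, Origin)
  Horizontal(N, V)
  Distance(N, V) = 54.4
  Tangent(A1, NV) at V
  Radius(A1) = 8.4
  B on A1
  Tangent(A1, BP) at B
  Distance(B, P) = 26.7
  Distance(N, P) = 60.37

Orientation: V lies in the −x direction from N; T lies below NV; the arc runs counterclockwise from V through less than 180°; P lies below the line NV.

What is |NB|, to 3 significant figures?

63.0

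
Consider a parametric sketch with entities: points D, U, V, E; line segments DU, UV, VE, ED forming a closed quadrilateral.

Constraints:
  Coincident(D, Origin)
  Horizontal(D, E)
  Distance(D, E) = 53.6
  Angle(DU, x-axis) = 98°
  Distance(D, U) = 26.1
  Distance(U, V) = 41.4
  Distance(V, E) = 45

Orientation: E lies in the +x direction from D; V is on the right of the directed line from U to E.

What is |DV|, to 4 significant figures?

16.78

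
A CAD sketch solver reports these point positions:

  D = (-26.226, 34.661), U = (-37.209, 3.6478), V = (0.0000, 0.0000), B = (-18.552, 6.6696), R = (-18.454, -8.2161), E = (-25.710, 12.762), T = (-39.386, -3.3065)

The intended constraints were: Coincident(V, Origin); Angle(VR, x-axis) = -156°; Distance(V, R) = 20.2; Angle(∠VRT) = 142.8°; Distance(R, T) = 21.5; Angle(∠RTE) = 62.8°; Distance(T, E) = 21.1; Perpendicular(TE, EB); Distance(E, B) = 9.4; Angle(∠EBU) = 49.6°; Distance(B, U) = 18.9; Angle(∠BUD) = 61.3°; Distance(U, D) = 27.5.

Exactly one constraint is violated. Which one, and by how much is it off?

Distance(U, D) = 27.5 — off by 5.40.

V = (0.00, 0.00) ✓; VR at -156.0° ✓; |VR| = 20.20 ✓; ∠VRT = 142.8° ✓; |RT| = 21.50 ✓; ∠RTE = 62.80° ✓; |TE| = 21.10 ✓; ∠(TE, EB) = 90.00° ✓; |EB| = 9.400 ✓; ∠EBU = 49.60° ✓; |BU| = 18.90 ✓; ∠BUD = 61.30° ✓; |UD| = 32.90 ✗.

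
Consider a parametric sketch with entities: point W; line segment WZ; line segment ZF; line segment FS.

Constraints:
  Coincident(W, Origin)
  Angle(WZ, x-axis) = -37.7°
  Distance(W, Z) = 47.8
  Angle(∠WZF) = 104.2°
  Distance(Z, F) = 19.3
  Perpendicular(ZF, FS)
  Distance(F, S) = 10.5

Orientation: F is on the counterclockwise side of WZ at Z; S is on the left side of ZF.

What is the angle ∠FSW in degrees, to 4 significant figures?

139.1°

W is at the origin; WZ runs at -37.7° with length 47.8, so Z = 47.8·(cos -37.7°, sin -37.7°) = (37.82, -29.23). ∠WZF = 104.2°, so ZF runs at -37.7° + (180° − 104.2°) = 38.10° from the x-axis; with |ZF| = 19.3, F = Z + 19.3·(cos 38.10°, sin 38.10°) = (53.01, -17.32). ZF is perpendicular to FS; with |FS| = 10.5 on the left of ZF, S = F + 10.5·(-0.6170, 0.7869) = (46.53, -9.059). Then cos ∠FSW = SF·SW / (|SF||SW|), giving 139.1°.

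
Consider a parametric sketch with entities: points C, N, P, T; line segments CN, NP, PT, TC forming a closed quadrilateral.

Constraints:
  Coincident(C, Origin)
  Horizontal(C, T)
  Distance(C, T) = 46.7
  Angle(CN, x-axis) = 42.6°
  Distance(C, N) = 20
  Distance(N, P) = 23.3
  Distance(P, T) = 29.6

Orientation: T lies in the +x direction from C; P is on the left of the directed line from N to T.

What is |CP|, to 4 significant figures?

43.19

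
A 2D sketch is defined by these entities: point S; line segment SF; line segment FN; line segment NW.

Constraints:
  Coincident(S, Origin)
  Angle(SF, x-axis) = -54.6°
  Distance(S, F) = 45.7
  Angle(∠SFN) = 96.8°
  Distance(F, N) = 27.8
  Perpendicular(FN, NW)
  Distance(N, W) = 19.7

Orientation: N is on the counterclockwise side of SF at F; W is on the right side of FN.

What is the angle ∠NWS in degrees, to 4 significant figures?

27.04°

S is at the origin; SF runs at -54.6° with length 45.7, so F = 45.7·(cos -54.6°, sin -54.6°) = (26.47, -37.25). ∠SFN = 96.8°, so FN runs at -54.6° + (180° − 96.8°) = 28.60° from the x-axis; with |FN| = 27.8, N = F + 27.8·(cos 28.60°, sin 28.60°) = (50.88, -23.94). FN ⟂ NW; with |NW| = 19.7 on the right of FN, W = N + 19.7·(0.4787, -0.8780) = (60.31, -41.24). Then cos ∠NWS = WN·WS / (|WN||WS|), giving 27.04°.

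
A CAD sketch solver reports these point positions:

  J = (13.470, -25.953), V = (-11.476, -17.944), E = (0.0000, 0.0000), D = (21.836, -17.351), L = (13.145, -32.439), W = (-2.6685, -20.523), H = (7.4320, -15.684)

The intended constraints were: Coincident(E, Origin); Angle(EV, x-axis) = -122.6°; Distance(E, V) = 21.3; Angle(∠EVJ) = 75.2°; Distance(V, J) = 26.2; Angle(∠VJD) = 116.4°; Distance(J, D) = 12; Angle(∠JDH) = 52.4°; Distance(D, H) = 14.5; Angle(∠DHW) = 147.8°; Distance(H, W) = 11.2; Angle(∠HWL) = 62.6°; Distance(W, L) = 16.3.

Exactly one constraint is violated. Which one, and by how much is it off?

Distance(W, L) = 16.3 — off by 3.50.

E = (0.00, 0.00) ✓; EV at -122.6° ✓; |EV| = 21.30 ✓; ∠EVJ = 75.20° ✓; |VJ| = 26.20 ✓; ∠VJD = 116.4° ✓; |JD| = 12.00 ✓; ∠JDH = 52.40° ✓; |DH| = 14.50 ✓; ∠DHW = 147.8° ✓; |HW| = 11.20 ✓; ∠HWL = 62.60° ✓; |WL| = 19.80 ✗.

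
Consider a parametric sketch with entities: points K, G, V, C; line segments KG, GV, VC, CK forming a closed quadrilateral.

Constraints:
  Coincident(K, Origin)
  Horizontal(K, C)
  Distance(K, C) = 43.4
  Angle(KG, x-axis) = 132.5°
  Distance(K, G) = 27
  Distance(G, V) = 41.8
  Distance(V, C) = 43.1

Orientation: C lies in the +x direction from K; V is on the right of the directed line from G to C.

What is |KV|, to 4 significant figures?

16.24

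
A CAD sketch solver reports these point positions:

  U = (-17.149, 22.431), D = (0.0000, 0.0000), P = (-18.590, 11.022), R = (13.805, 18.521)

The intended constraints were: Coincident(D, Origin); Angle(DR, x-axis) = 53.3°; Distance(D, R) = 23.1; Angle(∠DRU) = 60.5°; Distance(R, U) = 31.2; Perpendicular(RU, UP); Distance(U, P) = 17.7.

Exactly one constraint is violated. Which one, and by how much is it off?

Distance(U, P) = 17.7 — off by 6.20.

D = (0.00, 0.00) ✓; DR at 53.30° ✓; |DR| = 23.10 ✓; ∠DRU = 60.50° ✓; |RU| = 31.20 ✓; ∠(RU, UP) = 90.00° ✓; |UP| = 11.50 ✗.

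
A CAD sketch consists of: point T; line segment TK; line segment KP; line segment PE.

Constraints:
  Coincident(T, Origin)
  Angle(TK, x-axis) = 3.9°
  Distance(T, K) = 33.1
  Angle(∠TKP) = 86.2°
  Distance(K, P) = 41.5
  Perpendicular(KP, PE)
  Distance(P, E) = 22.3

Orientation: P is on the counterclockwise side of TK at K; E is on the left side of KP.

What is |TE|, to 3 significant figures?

40.7

T is at the origin; TK runs at 3.9° with length 33.1, so K = 33.1·(cos 3.9°, sin 3.9°) = (33.0, 2.25). ∠TKP = 86.2°, so KP runs at 3.9° + (180° − 86.2°) = 97.7° from the x-axis; with |KP| = 41.5, P = K + 41.5·(cos 97.7°, sin 97.7°) = (27.5, 43.4). KP ⟂ PE; with |PE| = 22.3 on the left of KP, E = P + 22.3·(-0.991, -0.134) = (5.36, 40.4). Then |TE| = |E − T| = 40.7.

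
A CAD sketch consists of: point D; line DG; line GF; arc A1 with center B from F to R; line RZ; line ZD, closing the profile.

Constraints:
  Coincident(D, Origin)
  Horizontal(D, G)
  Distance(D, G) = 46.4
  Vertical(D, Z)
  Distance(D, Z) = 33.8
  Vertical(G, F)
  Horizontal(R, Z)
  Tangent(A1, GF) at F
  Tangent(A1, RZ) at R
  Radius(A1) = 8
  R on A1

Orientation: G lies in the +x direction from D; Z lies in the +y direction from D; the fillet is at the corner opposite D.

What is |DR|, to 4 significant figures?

51.16

The virtual corner opposite D is at (46.40, 33.80). A1 meets GF tangentially, so BF is at right angles to GF and since A1 is tangent to RZ there, BR ⟂ RZ, with radius 8.0, so the center B sits 8.0 in from both sides at B = (38.40, 25.80). That places the tangent points at F = (46.40, 25.80) on GF and R = (38.40, 33.80) on RZ. Then |DR| = |R − D| = 51.16.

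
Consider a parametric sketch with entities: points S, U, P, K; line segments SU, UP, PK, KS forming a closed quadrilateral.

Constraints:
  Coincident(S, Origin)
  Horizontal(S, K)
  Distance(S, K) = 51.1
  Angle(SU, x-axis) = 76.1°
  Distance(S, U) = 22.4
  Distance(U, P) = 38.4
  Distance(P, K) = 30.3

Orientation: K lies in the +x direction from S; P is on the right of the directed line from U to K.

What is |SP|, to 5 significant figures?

26.347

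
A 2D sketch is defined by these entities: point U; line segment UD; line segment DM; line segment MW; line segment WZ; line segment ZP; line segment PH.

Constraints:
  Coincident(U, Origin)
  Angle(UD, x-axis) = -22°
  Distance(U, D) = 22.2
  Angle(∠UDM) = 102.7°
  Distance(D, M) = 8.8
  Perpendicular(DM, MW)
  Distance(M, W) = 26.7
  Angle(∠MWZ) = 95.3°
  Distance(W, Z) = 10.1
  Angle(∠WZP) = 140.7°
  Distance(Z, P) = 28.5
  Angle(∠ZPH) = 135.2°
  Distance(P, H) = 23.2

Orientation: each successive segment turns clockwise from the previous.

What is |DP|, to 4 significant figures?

27.50

∠MWZ = 95.3° gives WZ at 86.00° from the x-axis; with |WZ| = 10.1, Z = (-6.483, -2.610). ∠WZP = 140.7° gives ZP at 46.70° from the x-axis; with |ZP| = 28.5, P = (13.06, 18.13). Then |DP| = |P − D| = 27.50.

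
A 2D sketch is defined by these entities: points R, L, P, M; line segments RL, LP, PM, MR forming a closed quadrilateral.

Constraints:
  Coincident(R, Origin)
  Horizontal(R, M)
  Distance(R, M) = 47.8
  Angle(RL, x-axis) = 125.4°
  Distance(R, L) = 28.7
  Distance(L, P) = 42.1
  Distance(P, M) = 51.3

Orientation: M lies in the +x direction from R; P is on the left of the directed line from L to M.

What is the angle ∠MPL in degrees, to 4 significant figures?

93.90°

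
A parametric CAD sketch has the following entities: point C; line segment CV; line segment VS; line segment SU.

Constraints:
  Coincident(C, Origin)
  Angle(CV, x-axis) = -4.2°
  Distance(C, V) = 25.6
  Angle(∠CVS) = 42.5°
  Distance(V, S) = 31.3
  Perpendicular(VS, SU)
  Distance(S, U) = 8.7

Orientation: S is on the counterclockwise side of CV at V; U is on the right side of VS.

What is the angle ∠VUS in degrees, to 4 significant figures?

74.47°

C is at the origin; CV runs at -4.2° with length 25.6, so V = 25.6·(cos -4.2°, sin -4.2°) = (25.53, -1.875). ∠CVS = 42.5°, so VS runs at -4.2° + (180° − 42.5°) = 133.3° from the x-axis; with |VS| = 31.3, S = V + 31.3·(cos 133.3°, sin 133.3°) = (4.065, 20.90). The perpendicularity gives SU at right angles to VS; with |SU| = 8.7 on the right of VS, U = S + 8.7·(0.7278, 0.6858) = (10.40, 26.87). Then cos ∠VUS = UV·US / (|UV||US|), giving 74.47°.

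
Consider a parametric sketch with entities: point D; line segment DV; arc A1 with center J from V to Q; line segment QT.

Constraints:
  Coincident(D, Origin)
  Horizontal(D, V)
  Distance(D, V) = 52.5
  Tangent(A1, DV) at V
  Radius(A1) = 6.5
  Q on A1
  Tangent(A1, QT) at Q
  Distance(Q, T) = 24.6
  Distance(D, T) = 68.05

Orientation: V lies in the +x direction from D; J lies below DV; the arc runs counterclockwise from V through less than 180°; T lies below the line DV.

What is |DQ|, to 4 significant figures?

48.18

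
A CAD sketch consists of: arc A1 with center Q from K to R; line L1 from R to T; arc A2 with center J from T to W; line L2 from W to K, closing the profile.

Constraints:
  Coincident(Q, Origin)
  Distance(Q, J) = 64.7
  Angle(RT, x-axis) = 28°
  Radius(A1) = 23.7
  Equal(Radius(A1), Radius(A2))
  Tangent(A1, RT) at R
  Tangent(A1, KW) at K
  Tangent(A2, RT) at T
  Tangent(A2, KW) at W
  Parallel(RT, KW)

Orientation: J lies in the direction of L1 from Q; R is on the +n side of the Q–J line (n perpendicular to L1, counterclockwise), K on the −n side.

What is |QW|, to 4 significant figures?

68.90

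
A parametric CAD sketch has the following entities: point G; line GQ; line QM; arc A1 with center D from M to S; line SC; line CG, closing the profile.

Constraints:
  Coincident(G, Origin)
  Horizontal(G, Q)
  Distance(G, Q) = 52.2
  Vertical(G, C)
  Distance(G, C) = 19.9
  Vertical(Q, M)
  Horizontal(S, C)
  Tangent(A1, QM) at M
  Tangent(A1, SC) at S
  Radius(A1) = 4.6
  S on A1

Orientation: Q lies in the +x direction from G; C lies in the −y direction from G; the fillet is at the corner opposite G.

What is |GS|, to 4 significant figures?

51.59

G is at the origin; G and Q share the same y with |GQ| = 52.2 and Q on the +x side, so Q = (52.20, 0.000). GC is vertical with |GC| = 19.9 and C on the −y side, so C = (0.000, -19.90). The virtual corner opposite G is at (52.20, -19.90). The tangent condition forces DM to be normal to QM and A1 meets SC tangentially, so DS is at right angles to SC, with radius 4.6, so the center D sits 4.6 in from both sides at D = (47.60, -15.30). That places the tangent points at M = (52.20, -15.30) on QM and S = (47.60, -19.90) on SC. Then |GS| = |S − G| = 51.59.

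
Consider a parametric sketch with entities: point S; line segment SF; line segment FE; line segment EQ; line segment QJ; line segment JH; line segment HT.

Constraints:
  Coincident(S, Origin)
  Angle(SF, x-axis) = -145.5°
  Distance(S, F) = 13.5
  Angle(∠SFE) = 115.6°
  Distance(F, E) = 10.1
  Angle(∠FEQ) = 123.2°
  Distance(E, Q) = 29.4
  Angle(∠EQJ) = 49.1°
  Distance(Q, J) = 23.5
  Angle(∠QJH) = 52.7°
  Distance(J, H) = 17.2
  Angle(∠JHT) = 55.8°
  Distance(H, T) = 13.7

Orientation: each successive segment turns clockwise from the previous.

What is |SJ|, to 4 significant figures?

12.75

∠FEQ = 123.2° gives EQ at 93.30° from the x-axis; with |EQ| = 29.4, Q = (-21.57, 26.74). ∠EQJ = 49.1° gives QJ at -37.60° from the x-axis; with |QJ| = 23.5, J = (-2.955, 12.40). Then |SJ| = |J − S| = 12.75.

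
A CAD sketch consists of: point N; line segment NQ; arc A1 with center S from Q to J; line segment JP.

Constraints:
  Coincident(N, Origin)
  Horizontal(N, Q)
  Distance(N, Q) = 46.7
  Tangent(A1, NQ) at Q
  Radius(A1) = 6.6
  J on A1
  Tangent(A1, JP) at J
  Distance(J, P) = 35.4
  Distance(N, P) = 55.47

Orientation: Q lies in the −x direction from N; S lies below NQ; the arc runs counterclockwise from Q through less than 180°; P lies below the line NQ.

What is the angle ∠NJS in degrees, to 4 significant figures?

15.88°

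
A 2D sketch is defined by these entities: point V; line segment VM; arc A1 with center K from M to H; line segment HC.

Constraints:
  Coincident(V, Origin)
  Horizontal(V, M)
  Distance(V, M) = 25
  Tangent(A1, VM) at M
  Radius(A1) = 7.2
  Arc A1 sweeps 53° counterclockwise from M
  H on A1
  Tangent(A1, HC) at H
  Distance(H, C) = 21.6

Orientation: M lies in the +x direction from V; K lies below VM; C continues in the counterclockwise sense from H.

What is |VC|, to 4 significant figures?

21.07

On A1, M sits at bearing 90° from K; a 53° counterclockwise sweep puts H at bearing 143°, so H = K + 7.2·(cos 143°, sin 143°) = (19.25, -2.867). Since A1 is tangent to HC there, KH ⟂ HC, so HC runs along (−sin 143°, cos 143°); with |HC| = 21.6, C = (6.251, -20.12). Then |VC| = |C − V| = 21.07.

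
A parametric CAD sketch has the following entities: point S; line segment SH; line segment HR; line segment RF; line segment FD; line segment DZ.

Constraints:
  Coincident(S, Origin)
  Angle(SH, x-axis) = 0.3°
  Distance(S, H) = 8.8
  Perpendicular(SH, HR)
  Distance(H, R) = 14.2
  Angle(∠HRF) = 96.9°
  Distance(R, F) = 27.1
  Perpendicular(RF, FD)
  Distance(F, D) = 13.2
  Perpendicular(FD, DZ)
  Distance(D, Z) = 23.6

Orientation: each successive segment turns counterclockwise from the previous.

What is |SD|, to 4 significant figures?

20.16

S is at the origin; SH runs at 0.3° with length 8.8, so H = (8.800, 0.04608). SH is perpendicular to HR, so HR runs at 90.30°; with |HR| = 14.2, R = (8.726, 14.25). ∠HRF = 96.9° gives RF at 173.4° from the x-axis; with |RF| = 27.1, F = (-18.19, 17.36). The perpendicularity gives FD at right angles to RF, so FD runs at -96.60°; with |FD| = 13.2, D = (-19.71, 4.248). Then |SD| = |D − S| = 20.16.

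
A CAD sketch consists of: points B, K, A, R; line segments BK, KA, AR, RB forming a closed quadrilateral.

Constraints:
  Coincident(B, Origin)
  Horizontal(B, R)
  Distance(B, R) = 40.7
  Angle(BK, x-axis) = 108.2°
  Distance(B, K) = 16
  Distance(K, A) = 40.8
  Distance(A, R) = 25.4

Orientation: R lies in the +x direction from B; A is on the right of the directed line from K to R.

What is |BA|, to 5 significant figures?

26.580

Checks: BK at 108.2° ✓; |KA| = 40.80 ✓; |AR| = 25.40 ✓.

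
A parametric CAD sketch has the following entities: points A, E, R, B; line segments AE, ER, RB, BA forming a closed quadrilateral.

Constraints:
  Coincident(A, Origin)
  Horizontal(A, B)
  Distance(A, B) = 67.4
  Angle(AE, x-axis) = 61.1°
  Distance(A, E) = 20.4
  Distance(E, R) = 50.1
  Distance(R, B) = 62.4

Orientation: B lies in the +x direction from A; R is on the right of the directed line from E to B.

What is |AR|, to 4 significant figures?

34.95

A is at the origin; AB is horizontal with |AB| = 67.4 and B in +x, so B = (67.4, 0). AE runs at 61.1° with |AE| = 20.4, so E = (9.859, 17.86). R is determined by |ER| = 50.1 and |RB| = 62.4 together: it lies at the intersection of circle(E, 50.1) and circle(B, 62.4). With |EB| = 60.25, the foot of the radical line on EB is 18.64 from E and the perpendicular offset is √(50.1² − 18.64²) = 46.50. Taking the right-of-EB solution: R = (13.88, -32.08).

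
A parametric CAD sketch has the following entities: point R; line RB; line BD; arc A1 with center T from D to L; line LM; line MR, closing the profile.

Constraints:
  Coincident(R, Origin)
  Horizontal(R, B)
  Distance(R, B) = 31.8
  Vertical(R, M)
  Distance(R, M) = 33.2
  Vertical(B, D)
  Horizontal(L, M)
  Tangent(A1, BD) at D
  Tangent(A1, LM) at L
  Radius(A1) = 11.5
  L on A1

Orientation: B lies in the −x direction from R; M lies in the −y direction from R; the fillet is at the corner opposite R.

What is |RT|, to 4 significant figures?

29.71

R is at the origin; RB is horizontal with |RB| = 31.8 and B on the −x side, so B = (-31.80, 0.000). R and M share the same x with |RM| = 33.2 and M on the −y side, so M = (0.000, -33.20). The virtual corner opposite R is at (-31.80, -33.20). Since A1 is tangent to BD there, TD ⟂ BD and A1 meets LM tangentially, so TL is at right angles to LM, with radius 11.5, so the center T sits 11.5 in from both sides at T = (-20.30, -21.70). Then |RT| = |T − R| = 29.71.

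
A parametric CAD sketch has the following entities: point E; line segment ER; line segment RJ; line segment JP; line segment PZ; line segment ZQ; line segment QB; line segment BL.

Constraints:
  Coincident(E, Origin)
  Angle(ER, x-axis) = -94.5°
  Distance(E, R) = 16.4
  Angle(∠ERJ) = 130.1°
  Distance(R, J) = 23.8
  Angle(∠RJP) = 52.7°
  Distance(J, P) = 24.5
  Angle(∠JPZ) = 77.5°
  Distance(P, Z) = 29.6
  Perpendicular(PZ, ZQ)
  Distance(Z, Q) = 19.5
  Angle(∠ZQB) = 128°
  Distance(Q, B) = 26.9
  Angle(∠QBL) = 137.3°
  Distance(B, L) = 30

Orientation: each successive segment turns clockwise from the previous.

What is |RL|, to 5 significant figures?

50.536

E is at the origin; ER runs at -94.5° with length 16.4, so R = (-1.2867, -16.349). ∠ERJ = 130.1° gives RJ at -144.40° from the x-axis; with |RJ| = 23.8, J = (-20.639, -30.204). ∠RJP = 52.7° gives JP at 88.300° from the x-axis; with |JP| = 24.5, P = (-19.912, -5.7148). ∠JPZ = 77.5° gives PZ at -14.200° from the x-axis; with |PZ| = 29.6, Z = (8.7839, -12.976). The perpendicularity gives ZQ at right angles to PZ, so ZQ runs at -104.20°; with |ZQ| = 19.5, Q = (4.0004, -31.880). ∠ZQB = 128.0° gives QB at -156.20° from the x-axis; with |QB| = 26.9, B = (-20.612, -42.735). ∠QBL = 137.3° gives BL at 161.10° from the x-axis; with |BL| = 30.0, L = (-48.995, -33.018). Then |RL| = |L − R| = 50.536.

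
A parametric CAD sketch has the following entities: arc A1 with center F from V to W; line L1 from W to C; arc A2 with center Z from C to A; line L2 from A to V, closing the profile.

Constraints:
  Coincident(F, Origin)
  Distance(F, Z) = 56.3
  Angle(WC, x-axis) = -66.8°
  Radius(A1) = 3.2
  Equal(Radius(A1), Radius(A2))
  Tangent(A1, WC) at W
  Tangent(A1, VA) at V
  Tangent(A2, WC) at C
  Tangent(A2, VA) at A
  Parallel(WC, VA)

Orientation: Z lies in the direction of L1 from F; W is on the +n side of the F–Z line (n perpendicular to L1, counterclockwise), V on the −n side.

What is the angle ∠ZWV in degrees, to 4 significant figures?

86.75°

F is at the origin and Z lies 56.3 along u from F, so Z = 56.3·u = (22.18, -51.75). Tangency of A1 to both parallel lines with radius 3.2 puts W and V at F ± 3.2·n: W = (2.941, 1.261), V = (-2.941, -1.261). Then cos ∠ZWV = WZ·WV / (|WZ||WV|), giving 86.75°.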